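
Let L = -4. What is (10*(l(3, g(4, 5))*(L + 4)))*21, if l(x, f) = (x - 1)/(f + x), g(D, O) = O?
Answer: 0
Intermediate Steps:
l(x, f) = (-1 + x)/(f + x)
(10*(l(3, g(4, 5))*(L + 4)))*21 = (10*(((-1 + 3)/(5 + 3))*(-4 + 4)))*21 = (10*((2/8)*0))*21 = (10*(((⅛)*2)*0))*21 = (10*((¼)*0))*21 = (10*0)*21 = 0*21 = 0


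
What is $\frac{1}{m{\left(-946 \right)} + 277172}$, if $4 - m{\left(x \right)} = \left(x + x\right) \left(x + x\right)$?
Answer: $- \frac{1}{3302488} \approx -3.028 \cdot 10^{-7}$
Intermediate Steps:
$m{\left(x \right)} = 4 - 4 x^{2}$ ($m{\left(x \right)} = 4 - \left(x + x\right) \left(x + x\right) = 4 - 2 x 2 x = 4 - 4 x^{2}$)
$\frac{1}{m{\left(-946 \right)} + 277172} = \frac{1}{\left(4 - 4 \left(-946\right)^{2}\right) + 277172} = \frac{1}{\left(4 - 3579664\right) + 277172} = \frac{1}{-3579660 + 277172} = \frac{1}{-3302488} = - \frac{1}{3302488}$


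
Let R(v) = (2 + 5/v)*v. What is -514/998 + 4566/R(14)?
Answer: 756651/5489 ≈ 137.85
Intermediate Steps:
R(v) = v*(2 + 5/v)
-514/998 + 4566/R(14) = -514/998 + 4566/(5 + 2*14) = -514*1/998 + 4566/(5 + 28) = -257/499 + 4566/33 = -257/499 + 4566*(1/33) = -257/499 + 1522/11 = 756651/5489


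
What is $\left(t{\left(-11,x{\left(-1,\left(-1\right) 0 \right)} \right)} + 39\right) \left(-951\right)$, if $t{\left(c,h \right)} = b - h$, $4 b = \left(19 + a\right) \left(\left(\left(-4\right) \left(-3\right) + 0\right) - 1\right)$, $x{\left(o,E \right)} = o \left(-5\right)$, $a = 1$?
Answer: $-84639$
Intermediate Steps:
$x{\left(o,E \right)} = - 5 o$
$b = 55$ ($b = \frac{\left(19 + 1\right) \left(\left(\left(-4\right) \left(-3\right) + 0\right) - 1\right)}{4} = \frac{20 \left(\left(12 + 0\right) - 1\right)}{4} = \frac{20 \left(12 - 1\right)}{4} = \frac{20 \cdot 11}{4} = \frac{1}{4} \cdot 220 = 55$)
$t{\left(c,h \right)} = 55 - h$
$\left(t{\left(-11,x{\left(-1,\left(-1\right) 0 \right)} \right)} + 39\right) \left(-951\right) = \left(\left(55 - \left(-5\right) \left(-1\right)\right) + 39\right) \left(-951\right) = \left(\left(55 - 5\right) + 39\right) \left(-951\right) = \left(50 + 39\right) \left(-951\right) = 89 \left(-951\right) = -84639$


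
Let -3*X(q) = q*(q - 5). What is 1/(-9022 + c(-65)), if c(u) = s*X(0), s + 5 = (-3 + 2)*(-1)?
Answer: -1/9022 ≈ -0.00011084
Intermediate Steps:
s = -4 (s = -5 + (-3 + 2)*(-1) = -5 - 1*(-1) = -5 + 1 = -4)
X(q) = -q*(-5 + q)/3 (X(q) = -q*(q - 5)/3 = -q*(-5 + q)/3)
c(u) = 0 (c(u) = -4*0*(5 - 1*0)/3 = -4*0*(5 + 0)/3 = -4*0*5/3 = -4*0 = 0)
1/(-9022 + c(-65)) = 1/(-9022 + 0) = 1/(-9022) = -1/9022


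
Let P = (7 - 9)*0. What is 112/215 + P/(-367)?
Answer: 112/215 ≈ 0.52093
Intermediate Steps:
P = 0 (P = -2*0 = 0)
112/215 + P/(-367) = 112/215 + 0/(-367) = 112*(1/215) + 0*(-1/367) = 112/215 + 0 = 112/215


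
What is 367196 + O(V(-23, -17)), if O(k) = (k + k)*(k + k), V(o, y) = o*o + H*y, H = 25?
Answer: 410460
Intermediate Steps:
V(o, y) = o² + 25*y (V(o, y) = o*o + 25*y = o² + 25*y)
O(k) = 4*k² (O(k) = (2*k)*(2*k) = 4*k²)
367196 + O(V(-23, -17)) = 367196 + 4*((-23)² + 25*(-17))² = 367196 + 4*(529 - 425)² = 367196 + 4*104² = 367196 + 4*10816 = 367196 + 43264 = 410460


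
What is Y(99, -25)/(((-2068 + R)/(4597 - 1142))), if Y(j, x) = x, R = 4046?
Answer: -86375/1978 ≈ -43.668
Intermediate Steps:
Y(99, -25)/(((-2068 + R)/(4597 - 1142))) = -25*(4597 - 1142)/(-2068 + 4046) = -25/(1978/3455) = -25/(1978*(1/3455)) = -25/1978/3455 = -25*3455/1978 = -86375/1978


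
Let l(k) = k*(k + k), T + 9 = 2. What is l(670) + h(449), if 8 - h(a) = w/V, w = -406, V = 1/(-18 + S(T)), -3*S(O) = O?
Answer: 2674342/3 ≈ 8.9145e+5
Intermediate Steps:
T = -7 (T = -9 + 2 = -7)
S(O) = -O/3
V = -3/47 (V = 1/(-18 - ⅓*(-7)) = 1/(-18 + 7/3) = 1/(-47/3) = -3/47 ≈ -0.063830)
l(k) = 2*k² (l(k) = k*(2*k) = 2*k²)
h(a) = -19058/3 (h(a) = 8 - (-406)/(-3/47) = 8 - (-406)*(-47)/3 = 8 - 1*19082/3 = 8 - 19082/3 = -19058/3)
l(670) + h(449) = 2*670² - 19058/3 = 2*448900 - 19058/3 = 897800 - 19058/3 = 2674342/3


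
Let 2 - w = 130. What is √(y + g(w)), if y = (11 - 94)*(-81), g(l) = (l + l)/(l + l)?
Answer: 82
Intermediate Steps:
w = -128 (w = 2 - 1*130 = 2 - 130 = -128)
g(l) = 1 (g(l) = (2*l)/((2*l)) = (2*l)*(1/(2*l)) = 1)
y = 6723 (y = -83*(-81) = 6723)
√(y + g(w)) = √(6723 + 1) = √6724 = 82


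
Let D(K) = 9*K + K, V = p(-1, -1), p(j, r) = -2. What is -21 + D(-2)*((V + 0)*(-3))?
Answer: -141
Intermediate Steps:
V = -2
D(K) = 10*K
-21 + D(-2)*((V + 0)*(-3)) = -21 + (10*(-2))*((-2 + 0)*(-3)) = -21 - (-40)*(-3) = -21 - 20*6 = -21 - 120 = -141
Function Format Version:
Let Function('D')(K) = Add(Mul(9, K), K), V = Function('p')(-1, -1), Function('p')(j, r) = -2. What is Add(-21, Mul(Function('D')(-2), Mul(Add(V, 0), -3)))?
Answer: -141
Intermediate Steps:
V = -2
Function('D')(K) = Mul(10, K)
Add(-21, Mul(Function('D')(-2), Mul(Add(V, 0), -3))) = Add(-21, Mul(Mul(10, -2), Mul(Add(-2, 0), -3))) = Add(-21, Mul(-20, Mul(-2, -3))) = Add(-21, Mul(-20, 6)) = Add(-21, -120) = -141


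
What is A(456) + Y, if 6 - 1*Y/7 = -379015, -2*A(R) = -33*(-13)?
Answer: 5305865/2 ≈ 2.6529e+6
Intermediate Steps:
A(R) = -429/2 (A(R) = -(-33)*(-13)/2 = -½*429 = -429/2)
Y = 2653147 (Y = 42 - 7*(-379015) = 42 + 2653105 = 2653147)
A(456) + Y = -429/2 + 2653147 = 5305865/2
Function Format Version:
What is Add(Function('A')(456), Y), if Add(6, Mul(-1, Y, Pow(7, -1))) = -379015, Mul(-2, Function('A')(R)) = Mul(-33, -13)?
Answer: Rational(5305865, 2) ≈ 2.6529e+6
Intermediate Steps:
Function('A')(R) = Rational(-429, 2) (Function('A')(R) = Mul(Rational(-1, 2), Mul(-33, -13)) = Mul(Rational(-1, 2), 429) = Rational(-429, 2))
Y = 2653147 (Y = Add(42, Mul(-7, -379015)) = Add(42, 2653105) = 2653147)
Add(Function('A')(456), Y) = Add(Rational(-429, 2), 2653147) = Rational(5305865, 2)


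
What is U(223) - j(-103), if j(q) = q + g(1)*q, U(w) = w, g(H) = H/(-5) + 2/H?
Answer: 2557/5 ≈ 511.40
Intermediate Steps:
g(H) = 2/H - H/5 (g(H) = H*(-⅕) + 2/H = -H/5 + 2/H = 2/H - H/5)
j(q) = 14*q/5 (j(q) = q + (2/1 - ⅕*1)*q = q + (2*1 - ⅕)*q = q + (2 - ⅕)*q = q + 9*q/5 = 14*q/5)
U(223) - j(-103) = 223 - 14*(-103)/5 = 223 - 1*(-1442/5) = 223 + 1442/5 = 2557/5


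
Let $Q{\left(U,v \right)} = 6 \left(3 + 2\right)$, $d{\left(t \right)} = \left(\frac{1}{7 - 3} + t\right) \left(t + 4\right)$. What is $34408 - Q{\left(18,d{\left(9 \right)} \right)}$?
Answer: $34378$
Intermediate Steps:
$d{\left(t \right)} = \left(4 + t\right) \left(\frac{1}{4} + t\right)$ ($d{\left(t \right)} = \left(\frac{1}{4} + t\right) \left(4 + t\right) = \left(4 + t\right) \left(\frac{1}{4} + t\right)$)
$Q{\left(U,v \right)} = 30$ ($Q{\left(U,v \right)} = 6 \cdot 5 = 30$)
$34408 - Q{\left(18,d{\left(9 \right)} \right)} = 34408 - 30 = 34378$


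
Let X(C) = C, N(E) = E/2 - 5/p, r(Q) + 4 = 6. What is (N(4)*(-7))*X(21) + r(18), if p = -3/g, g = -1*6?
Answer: 1178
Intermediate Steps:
g = -6
r(Q) = 2 (r(Q) = -4 + 6 = 2)
p = ½ (p = -3/(-6) = -3*(-⅙) = ½ ≈ 0.50000)
N(E) = -10 + E/2 (N(E) = E/2 - 5/½ = E*(½) - 5*2 = E/2 - 10 = -10 + E/2)
(N(4)*(-7))*X(21) + r(18) = ((-10 + (½)*4)*(-7))*21 + 2 = ((-10 + 2)*(-7))*21 + 2 = -8*(-7)*21 + 2 = 56*21 + 2 = 1176 + 2 = 1178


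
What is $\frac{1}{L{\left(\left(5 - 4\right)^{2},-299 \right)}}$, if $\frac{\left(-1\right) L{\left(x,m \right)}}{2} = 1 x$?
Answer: $- \frac{1}{2} \approx -0.5$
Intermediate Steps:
$L{\left(x,m \right)} = - 2 x$ ($L{\left(x,m \right)} = - 2 \cdot 1 x = - 2 x$)
$\frac{1}{L{\left(\left(5 - 4\right)^{2},-299 \right)}} = \frac{1}{\left(-2\right) \left(5 - 4\right)^{2}} = \frac{1}{\left(-2\right) 1^{2}} = \frac{1}{\left(-2\right) 1} = \frac{1}{-2} = - \frac{1}{2}$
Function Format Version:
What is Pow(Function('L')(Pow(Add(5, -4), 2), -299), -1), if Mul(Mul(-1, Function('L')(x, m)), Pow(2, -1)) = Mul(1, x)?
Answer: Rational(-1, 2) ≈ -0.50000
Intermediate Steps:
Function('L')(x, m) = Mul(-2, x) (Function('L')(x, m) = Mul(-2, Mul(1, x)) = Mul(-2, x))
Pow(Function('L')(Pow(Add(5, -4), 2), -299), -1) = Pow(Mul(-2, Pow(Add(5, -4), 2)), -1) = Pow(Mul(-2, Pow(1, 2)), -1) = Pow(Mul(-2, 1), -1) = Pow(-2, -1) = Rational(-1, 2)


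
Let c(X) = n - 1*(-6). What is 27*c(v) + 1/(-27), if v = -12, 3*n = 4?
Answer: 5345/27 ≈ 197.96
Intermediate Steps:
n = 4/3 (n = (1/3)*4 = 4/3 ≈ 1.3333)
c(X) = 22/3 (c(X) = 4/3 - 1*(-6) = 4/3 + 6 = 22/3)
27*c(v) + 1/(-27) = 27*(22/3) + 1/(-27) = 198 - 1/27 = 5345/27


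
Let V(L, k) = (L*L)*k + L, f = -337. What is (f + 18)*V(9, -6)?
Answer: 152163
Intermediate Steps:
V(L, k) = L + k*L² (V(L, k) = L²*k + L = k*L² + L = L + k*L²)
(f + 18)*V(9, -6) = (-337 + 18)*(9*(1 + 9*(-6))) = -2871*(1 - 54) = -2871*(-53) = -319*(-477) = 152163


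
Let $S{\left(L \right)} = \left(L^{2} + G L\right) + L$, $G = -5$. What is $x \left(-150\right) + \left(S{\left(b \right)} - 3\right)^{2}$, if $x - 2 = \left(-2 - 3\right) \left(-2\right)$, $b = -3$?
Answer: $-1476$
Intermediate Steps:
$S{\left(L \right)} = L^{2} - 4 L$ ($S{\left(L \right)} = \left(L^{2} - 5 L\right) + L = L^{2} - 4 L$)
$x = 12$ ($x = 2 + \left(-2 - 3\right) \left(-2\right) = 2 - -10 = 2 + 10 = 12$)
$x \left(-150\right) + \left(S{\left(b \right)} - 3\right)^{2} = 12 \left(-150\right) + \left(- 3 \left(-4 - 3\right) - 3\right)^{2} = -1800 + \left(\left(-3\right) \left(-7\right) - 3\right)^{2} = -1800 + \left(21 - 3\right)^{2} = -1800 + 18^{2} = -1800 + 324 = -1476$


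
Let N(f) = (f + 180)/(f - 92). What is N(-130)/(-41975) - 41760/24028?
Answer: -1945686353/1119518583 ≈ -1.7380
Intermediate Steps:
N(f) = (180 + f)/(-92 + f)
N(-130)/(-41975) - 41760/24028 = ((180 - 130)/(-92 - 130))/(-41975) - 41760/24028 = (50/(-222))*(-1/41975) - 41760*1/24028 = -1/222*50*(-1/41975) - 10440/6007 = -25/111*(-1/41975) - 10440/6007 = 1/186369 - 10440/6007 = -1945686353/1119518583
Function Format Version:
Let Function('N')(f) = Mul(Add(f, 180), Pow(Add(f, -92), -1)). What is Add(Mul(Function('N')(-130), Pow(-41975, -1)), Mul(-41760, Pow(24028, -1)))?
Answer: Rational(-1945686353, 1119518583) ≈ -1.7380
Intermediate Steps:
Function('N')(f) = Mul(Pow(Add(-92, f), -1), Add(180, f)) (Function('N')(f) = Mul(Add(180, f), Pow(Add(-92, f), -1)) = Mul(Pow(Add(-92, f), -1), Add(180, f)))
Add(Mul(Function('N')(-130), Pow(-41975, -1)), Mul(-41760, Pow(24028, -1))) = Add(Mul(Mul(Pow(Add(-92, -130), -1), Add(180, -130)), Pow(-41975, -1)), Mul(-41760, Pow(24028, -1))) = Add(Mul(Mul(Pow(-222, -1), 50), Rational(-1, 41975)), Mul(-41760, Rational(1, 24028))) = Add(Mul(Mul(Rational(-1, 222), 50), Rational(-1, 41975)), Rational(-10440, 6007)) = Add(Mul(Rational(-25, 111), Rational(-1, 41975)), Rational(-10440, 6007)) = Add(Rational(1, 186369), Rational(-10440, 6007)) = Rational(-1945686353, 1119518583)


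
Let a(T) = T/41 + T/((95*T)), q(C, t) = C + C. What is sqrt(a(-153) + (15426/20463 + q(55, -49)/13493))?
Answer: 3*I*sqrt(117044164901647632030)/18867329365 ≈ 1.7202*I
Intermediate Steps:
q(C, t) = 2*C
a(T) = 1/95 + T/41 (a(T) = T*(1/41) + T*(1/(95*T)) = T/41 + 1/95 = 1/95 + T/41)
sqrt(a(-153) + (15426/20463 + q(55, -49)/13493)) = sqrt((1/95 + (1/41)*(-153)) + (15426/20463 + (2*55)/13493)) = sqrt((1/95 - 153/41) + (15426*(1/20463) + 110*(1/13493))) = sqrt(-14494/3895 + (5142/6821 + 110/13493)) = sqrt(-14494/3895 + 70131316/92035753) = sqrt(-55831827798/18867329365) = 3*I*sqrt(117044164901647632030)/18867329365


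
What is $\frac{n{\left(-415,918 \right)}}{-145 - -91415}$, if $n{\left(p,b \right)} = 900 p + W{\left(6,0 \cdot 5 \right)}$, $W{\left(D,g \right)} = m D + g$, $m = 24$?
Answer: $- \frac{186678}{45635} \approx -4.0907$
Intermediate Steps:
$W{\left(D,g \right)} = g + 24 D$ ($W{\left(D,g \right)} = 24 D + g = g + 24 D$)
$n{\left(p,b \right)} = 144 + 900 p$ ($n{\left(p,b \right)} = 900 p + \left(0 \cdot 5 + 24 \cdot 6\right) = 900 p + \left(0 + 144\right) = 900 p + 144 = 144 + 900 p$)
$\frac{n{\left(-415,918 \right)}}{-145 - -91415} = \frac{144 + 900 \left(-415\right)}{-145 - -91415} = \frac{144 - 373500}{-145 + 91415} = - \frac{373356}{91270} = \left(-373356\right) \frac{1}{91270} = - \frac{186678}{45635}$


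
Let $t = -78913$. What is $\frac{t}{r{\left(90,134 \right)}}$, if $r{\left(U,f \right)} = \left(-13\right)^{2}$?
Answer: $- \frac{78913}{169} \approx -466.94$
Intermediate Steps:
$r{\left(U,f \right)} = 169$
$\frac{t}{r{\left(90,134 \right)}} = - \frac{78913}{169}$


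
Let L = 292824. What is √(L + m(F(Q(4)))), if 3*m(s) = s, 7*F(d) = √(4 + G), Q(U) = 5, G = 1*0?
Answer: √129135426/21 ≈ 541.13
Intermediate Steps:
G = 0
F(d) = 2/7 (F(d) = √(4 + 0)/7 = √4/7 = (⅐)*2 = 2/7)
m(s) = s/3
√(L + m(F(Q(4)))) = √(292824 + (⅓)*(2/7)) = √(292824 + 2/21) = √(6149306/21) = √129135426/21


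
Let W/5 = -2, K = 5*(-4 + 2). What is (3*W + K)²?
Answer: 1600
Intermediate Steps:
K = -10 (K = 5*(-2) = -10)
W = -10 (W = 5*(-2) = -10)
(3*W + K)² = (3*(-10) - 10)² = (-30 - 10)² = (-40)² = 1600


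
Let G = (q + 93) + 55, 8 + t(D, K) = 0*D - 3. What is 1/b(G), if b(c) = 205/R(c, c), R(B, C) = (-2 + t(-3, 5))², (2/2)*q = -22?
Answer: 169/205 ≈ 0.82439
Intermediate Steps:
q = -22
t(D, K) = -11 (t(D, K) = -8 + (0*D - 3) = -8 + (0 - 3) = -8 - 3 = -11)
R(B, C) = 169 (R(B, C) = (-2 - 11)² = (-13)² = 169)
G = 126 (G = (-22 + 93) + 55 = 71 + 55 = 126)
b(c) = 205/169
1/b(G) = 1/(205/169) = 169/205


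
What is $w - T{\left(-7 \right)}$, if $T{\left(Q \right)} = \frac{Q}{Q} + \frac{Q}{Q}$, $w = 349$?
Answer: $347$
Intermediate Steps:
$T{\left(Q \right)} = 2$ ($T{\left(Q \right)} = 1 + 1 = 2$)
$w - T{\left(-7 \right)} = 349 - 2 = 347$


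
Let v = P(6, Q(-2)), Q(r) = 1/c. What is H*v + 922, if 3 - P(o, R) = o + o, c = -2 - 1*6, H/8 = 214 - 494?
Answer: 21082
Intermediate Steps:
H = -2240 (H = 8*(214 - 494) = 8*(-280) = -2240)
c = -8 (c = -2 - 6 = -8)
Q(r) = -⅛ (Q(r) = 1/(-8) = -⅛)
P(o, R) = 3 - 2*o (P(o, R) = 3 - (o + o) = 3 - 2*o)
v = -9 (v = 3 - 2*6 = 3 - 12 = -9)
H*v + 922 = -2240*(-9) + 922 = 20160 + 922 = 21082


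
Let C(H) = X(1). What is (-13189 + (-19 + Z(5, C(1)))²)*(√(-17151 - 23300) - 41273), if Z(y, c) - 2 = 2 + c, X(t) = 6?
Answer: 541006484 - 13108*I*√40451 ≈ 5.4101e+8 - 2.6363e+6*I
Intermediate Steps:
C(H) = 6
Z(y, c) = 4 + c (Z(y, c) = 2 + (2 + c) = 4 + c)
(-13189 + (-19 + Z(5, C(1)))²)*(√(-17151 - 23300) - 41273) = (-13189 + (-19 + (4 + 6))²)*(√(-17151 - 23300) - 41273) = (-13189 + (-19 + 10)²)*(√(-40451) - 41273) = (-13189 + (-9)²)*(I*√40451 - 41273) = (-13189 + 81)*(-41273 + I*√40451) = -13108*(-41273 + I*√40451) = 541006484 - 13108*I*√40451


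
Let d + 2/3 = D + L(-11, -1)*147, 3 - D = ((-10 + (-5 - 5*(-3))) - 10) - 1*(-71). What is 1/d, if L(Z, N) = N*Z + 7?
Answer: 3/7762 ≈ 0.00038650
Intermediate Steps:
L(Z, N) = 7 + N*Z
D = -58 (D = 3 - (((-10 + (-5 - 5*(-3))) - 10) - 1*(-71)) = 3 - (((-10 + (-5 + 15)) - 10) + 71) = 3 - (((-10 + 10) - 10) + 71) = 3 - ((0 - 10) + 71) = 3 - (-10 + 71) = 3 - 1*61 = 3 - 61 = -58)
d = 7762/3 (d = -⅔ + (-58 + (7 - 1*(-11))*147) = -⅔ + (-58 + (7 + 11)*147) = -⅔ + (-58 + 18*147) = -⅔ + (-58 + 2646) = -⅔ + 2588 = 7762/3 ≈ 2587.3)
1/d = 1/(7762/3) = 3/7762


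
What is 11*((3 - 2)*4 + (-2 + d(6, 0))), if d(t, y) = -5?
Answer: -33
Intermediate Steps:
11*((3 - 2)*4 + (-2 + d(6, 0))) = 11*((3 - 2)*4 + (-2 - 5)) = 11*(1*4 - 7) = 11*(4 - 7) = 11*(-3) = -33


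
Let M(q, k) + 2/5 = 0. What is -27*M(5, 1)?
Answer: 54/5 ≈ 10.800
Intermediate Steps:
M(q, k) = -⅖ (M(q, k) = -⅖ + 0 = -⅖)
-27*M(5, 1) = -27*(-⅖) = 54/5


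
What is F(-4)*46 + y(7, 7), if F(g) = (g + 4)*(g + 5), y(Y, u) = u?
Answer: 7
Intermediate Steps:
F(g) = (4 + g)*(5 + g)
F(-4)*46 + y(7, 7) = (20 + (-4)² + 9*(-4))*46 + 7 = (20 + 16 - 36)*46 + 7 = 0*46 + 7 = 0 + 7 = 7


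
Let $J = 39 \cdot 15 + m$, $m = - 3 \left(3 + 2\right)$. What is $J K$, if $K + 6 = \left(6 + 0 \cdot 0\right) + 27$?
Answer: $15390$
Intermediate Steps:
$m = -15$ ($m = \left(-3\right) 5 = -15$)
$K = 27$ ($K = -6 + \left(\left(6 + 0 \cdot 0\right) + 27\right) = -6 + \left(\left(6 + 0\right) + 27\right) = -6 + \left(6 + 27\right) = -6 + 33 = 27$)
$J = 570$ ($J = 39 \cdot 15 - 15 = 585 - 15 = 570$)
$J K = 570 \cdot 27 = 15390$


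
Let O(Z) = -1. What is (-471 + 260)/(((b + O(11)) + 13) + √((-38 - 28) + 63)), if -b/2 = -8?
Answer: -5908/787 + 211*I*√3/787 ≈ -7.507 + 0.46437*I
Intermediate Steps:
b = 16 (b = -2*(-8) = 16)
(-471 + 260)/(((b + O(11)) + 13) + √((-38 - 28) + 63)) = (-471 + 260)/(((16 - 1) + 13) + √((-38 - 28) + 63)) = -211/((15 + 13) + √(-66 + 63)) = -211/(28 + √(-3)) = -211/(28 + I*√3)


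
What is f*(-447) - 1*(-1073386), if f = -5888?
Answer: 3705322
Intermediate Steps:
f*(-447) - 1*(-1073386) = -5888*(-447) - 1*(-1073386) = 2631936 + 1073386 = 3705322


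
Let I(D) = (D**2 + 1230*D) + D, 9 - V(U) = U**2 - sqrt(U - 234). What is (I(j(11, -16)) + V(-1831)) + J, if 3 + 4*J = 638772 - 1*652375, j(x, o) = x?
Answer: -6684583/2 + I*sqrt(2065) ≈ -3.3423e+6 + 45.442*I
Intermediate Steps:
J = -6803/2 (J = -3/4 + (638772 - 1*652375)/4 = -3/4 + (638772 - 652375)/4 = -3/4 + (1/4)*(-13603) = -3/4 - 13603/4 = -6803/2 ≈ -3401.5)
V(U) = 9 + sqrt(-234 + U) - U**2 (V(U) = 9 - (U**2 - sqrt(U - 234)) = 9 - (U**2 - sqrt(-234 + U)) = 9 + (sqrt(-234 + U) - U**2) = 9 + sqrt(-234 + U) - U**2)
I(D) = D**2 + 1231*D
(I(j(11, -16)) + V(-1831)) + J = (11*(1231 + 11) + (9 + sqrt(-234 - 1831) - 1*(-1831)**2)) - 6803/2 = (11*1242 + (9 + sqrt(-2065) - 1*3352561)) - 6803/2 = (13662 + (9 + I*sqrt(2065) - 3352561)) - 6803/2 = (13662 + (-3352552 + I*sqrt(2065))) - 6803/2 = (-3338890 + I*sqrt(2065)) - 6803/2 = -6684583/2 + I*sqrt(2065)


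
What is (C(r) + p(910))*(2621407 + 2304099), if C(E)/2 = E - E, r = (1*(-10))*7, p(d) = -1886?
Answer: -9289504316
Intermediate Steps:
r = -70 (r = -10*7 = -70)
C(E) = 0 (C(E) = 2*(E - E) = 2*0 = 0)
(C(r) + p(910))*(2621407 + 2304099) = (0 - 1886)*(2621407 + 2304099) = -1886*4925506 = -9289504316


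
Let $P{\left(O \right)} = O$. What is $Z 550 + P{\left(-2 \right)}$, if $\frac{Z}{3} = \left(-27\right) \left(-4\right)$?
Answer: $178198$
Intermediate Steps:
$Z = 324$ ($Z = 3 \left(\left(-27\right) \left(-4\right)\right) = 3 \cdot 108 = 324$)
$Z 550 + P{\left(-2 \right)} = 324 \cdot 550 - 2 = 178200 - 2 = 178198$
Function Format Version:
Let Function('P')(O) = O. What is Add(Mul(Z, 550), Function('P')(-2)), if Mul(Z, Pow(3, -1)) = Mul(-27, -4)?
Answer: 178198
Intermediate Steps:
Z = 324 (Z = Mul(3, Mul(-27, -4)) = Mul(3, 108) = 324)
Add(Mul(Z, 550), Function('P')(-2)) = Add(Mul(324, 550), -2) = Add(178200, -2) = 178198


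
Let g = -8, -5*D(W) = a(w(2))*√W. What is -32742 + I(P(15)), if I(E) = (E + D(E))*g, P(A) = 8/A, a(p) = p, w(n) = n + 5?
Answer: -491194/15 + 112*√30/75 ≈ -32738.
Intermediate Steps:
w(n) = 5 + n
D(W) = -7*√W/5 (D(W) = -(5 + 2)*√W/5 = -7*√W/5)
I(E) = -8*E + 56*√E/5 (I(E) = (E - 7*√E/5)*(-8) = -8*E + 56*√E/5)
-32742 + I(P(15)) = -32742 + (-64/15 + 56*√(8/15)/5) = -32742 + (-64/15 + 56*√(8*(1/15))/5) = -32742 + (-8*8/15 + 56*√(8/15)/5) = -32742 + (-64/15 + 56*(2*√30/15)/5) = -32742 + (-64/15 + 112*√30/75) = -491194/15 + 112*√30/75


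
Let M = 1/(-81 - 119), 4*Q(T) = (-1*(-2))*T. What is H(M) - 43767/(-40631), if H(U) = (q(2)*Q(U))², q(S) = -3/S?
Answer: 28011245679/26003840000 ≈ 1.0772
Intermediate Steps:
Q(T) = T/2 (Q(T) = ((-1*(-2))*T)/4 = (2*T)/4 = T/2)
M = -1/200 (M = 1/(-200) = -1/200 ≈ -0.0050000)
H(U) = 9*U²/16 (H(U) = ((-3/2)*(U/2))² = ((-3*½)*(U/2))² = (-3*U/4)² = 9*U²/16)
H(M) - 43767/(-40631) = 9*(-1/200)²/16 - 43767/(-40631) = (9/16)*(1/40000) - 43767*(-1/40631) = 9/640000 + 43767/40631 = 28011245679/26003840000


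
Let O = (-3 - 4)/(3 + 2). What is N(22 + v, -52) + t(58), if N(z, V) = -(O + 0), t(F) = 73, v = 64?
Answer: 372/5 ≈ 74.400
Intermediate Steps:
O = -7/5 ≈ -1.4000
N(z, V) = 7/5 (N(z, V) = -(-7/5 + 0) = -1*(-7/5) = 7/5)
N(22 + v, -52) + t(58) = 7/5 + 73 = 372/5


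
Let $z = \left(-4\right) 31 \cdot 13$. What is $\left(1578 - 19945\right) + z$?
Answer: $-19979$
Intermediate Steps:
$z = -1612$ ($z = \left(-124\right) 13 = -1612$)
$\left(1578 - 19945\right) + z = \left(1578 - 19945\right) - 1612 = -18367 - 1612 = -19979$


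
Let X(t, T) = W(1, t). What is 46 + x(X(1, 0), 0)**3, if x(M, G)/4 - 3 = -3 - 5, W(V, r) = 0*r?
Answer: -7954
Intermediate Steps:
W(V, r) = 0
X(t, T) = 0
x(M, G) = -20 (x(M, G) = 12 + 4*(-3 - 5) = 12 + 4*(-8) = 12 - 32 = -20)
46 + x(X(1, 0), 0)**3 = 46 + (-20)**3 = 46 - 8000 = -7954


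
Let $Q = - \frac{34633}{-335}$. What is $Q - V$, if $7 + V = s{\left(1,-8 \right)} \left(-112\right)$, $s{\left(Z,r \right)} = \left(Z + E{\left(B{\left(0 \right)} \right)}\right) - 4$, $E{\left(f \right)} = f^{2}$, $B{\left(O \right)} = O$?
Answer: $- \frac{75582}{335} \approx -225.62$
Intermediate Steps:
$Q = \frac{34633}{335}$ ($Q = \left(-34633\right) \left(- \frac{1}{335}\right) = \frac{34633}{335} \approx 103.38$)
$s{\left(Z,r \right)} = -4 + Z$ ($s{\left(Z,r \right)} = \left(Z + 0^{2}\right) - 4 = \left(Z + 0\right) - 4 = Z - 4 = -4 + Z$)
$V = 329$ ($V = -7 + \left(-4 + 1\right) \left(-112\right) = -7 - -336 = -7 + 336 = 329$)
$Q - V = \frac{34633}{335} - 329 = - \frac{75582}{335}$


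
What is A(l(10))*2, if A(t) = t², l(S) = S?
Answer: 200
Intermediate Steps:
A(l(10))*2 = 10²*2 = 100*2 = 200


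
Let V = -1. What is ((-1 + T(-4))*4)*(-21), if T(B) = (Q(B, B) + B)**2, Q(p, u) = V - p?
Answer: 0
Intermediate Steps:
Q(p, u) = -1 - p
T(B) = 1 (T(B) = ((-1 - B) + B)**2 = (-1)**2 = 1)
((-1 + T(-4))*4)*(-21) = ((-1 + 1)*4)*(-21) = (0*4)*(-21) = 0*(-21) = 0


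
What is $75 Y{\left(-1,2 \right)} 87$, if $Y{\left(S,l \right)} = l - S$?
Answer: $19575$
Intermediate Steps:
$75 Y{\left(-1,2 \right)} 87 = 75 \left(2 - -1\right) 87 = 75 \left(2 + 1\right) 87 = 75 \cdot 3 \cdot 87 = 225 \cdot 87 = 19575$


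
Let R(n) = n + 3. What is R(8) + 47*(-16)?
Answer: -741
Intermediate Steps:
R(n) = 3 + n
R(8) + 47*(-16) = (3 + 8) + 47*(-16) = 11 - 752 = -741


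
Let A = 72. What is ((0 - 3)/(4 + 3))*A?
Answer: -216/7 ≈ -30.857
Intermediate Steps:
((0 - 3)/(4 + 3))*A = ((0 - 3)/(4 + 3))*72 = -3/7*72 = -216/7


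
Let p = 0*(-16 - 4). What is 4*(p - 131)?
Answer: -524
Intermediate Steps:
p = 0 (p = 0*(-20) = 0)
4*(p - 131) = 4*(0 - 131) = 4*(-131) = -524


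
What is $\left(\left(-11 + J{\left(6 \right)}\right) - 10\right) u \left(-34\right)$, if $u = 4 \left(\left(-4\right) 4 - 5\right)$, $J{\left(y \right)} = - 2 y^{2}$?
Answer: $-265608$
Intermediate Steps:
$u = -84$ ($u = 4 \left(-16 - 5\right) = 4 \left(-21\right) = -84$)
$\left(\left(-11 + J{\left(6 \right)}\right) - 10\right) u \left(-34\right) = \left(\left(-11 - 2 \cdot 6^{2}\right) - 10\right) \left(-84\right) \left(-34\right) = \left(\left(-11 - 72\right) - 10\right) \left(-84\right) \left(-34\right) = \left(-83 - 10\right) \left(-84\right) \left(-34\right) = \left(-93\right) \left(-84\right) \left(-34\right) = 7812 \left(-34\right) = -265608$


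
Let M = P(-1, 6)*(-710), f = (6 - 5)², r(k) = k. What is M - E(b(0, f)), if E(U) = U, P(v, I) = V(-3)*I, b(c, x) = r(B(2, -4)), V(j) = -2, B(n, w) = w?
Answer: 8524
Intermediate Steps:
f = 1 (f = 1² = 1)
b(c, x) = -4
P(v, I) = -2*I
M = 8520 (M = -2*6*(-710) = -12*(-710) = 8520)
M - E(b(0, f)) = 8520 - 1*(-4) = 8520 + 4 = 8524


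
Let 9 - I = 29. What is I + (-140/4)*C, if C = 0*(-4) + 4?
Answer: -160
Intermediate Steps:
C = 4 (C = 0 + 4 = 4)
I = -20 (I = 9 - 1*29 = 9 - 29 = -20)
I + (-140/4)*C = -20 - 140/4*4 = -20 - 140*¼*4 = -20 - 35*4 = -20 - 140 = -160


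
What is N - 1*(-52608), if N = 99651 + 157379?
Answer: 309638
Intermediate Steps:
N = 257030
N - 1*(-52608) = 257030 - 1*(-52608) = 257030 + 52608 = 309638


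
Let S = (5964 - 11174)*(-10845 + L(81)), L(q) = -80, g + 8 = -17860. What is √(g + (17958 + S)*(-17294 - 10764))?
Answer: 2*I*√399386049983 ≈ 1.2639e+6*I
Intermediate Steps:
g = -17868 (g = -8 - 17860 = -17868)
S = 56919250 (S = (5964 - 11174)*(-10845 - 80) = -5210*(-10925) = 56919250)
√(g + (17958 + S)*(-17294 - 10764)) = √(-17868 + (17958 + 56919250)*(-17294 - 10764)) = √(-17868 + 56937208*(-28058)) = √(-17868 - 1597544182064) = √(-1597544199932) = 2*I*√399386049983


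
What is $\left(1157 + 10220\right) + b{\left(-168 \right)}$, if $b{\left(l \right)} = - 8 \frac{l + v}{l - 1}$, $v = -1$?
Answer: $11369$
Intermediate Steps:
$b{\left(l \right)} = -8$ ($b{\left(l \right)} = - 8 \frac{l - 1}{l - 1} = - 8 \frac{-1 + l}{-1 + l} = \left(-8\right) 1 = -8$)
$\left(1157 + 10220\right) + b{\left(-168 \right)} = \left(1157 + 10220\right) - 8 = 11377 - 8 = 11369$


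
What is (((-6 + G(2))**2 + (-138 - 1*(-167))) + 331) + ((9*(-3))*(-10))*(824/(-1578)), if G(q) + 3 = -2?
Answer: 89423/263 ≈ 340.01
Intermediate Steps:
G(q) = -5 (G(q) = -3 - 2 = -5)
(((-6 + G(2))**2 + (-138 - 1*(-167))) + 331) + ((9*(-3))*(-10))*(824/(-1578)) = (((-6 - 5)**2 + (-138 - 1*(-167))) + 331) + ((9*(-3))*(-10))*(824/(-1578)) = (((-11)**2 + (-138 + 167)) + 331) + (-27*(-10))*(824*(-1/1578)) = ((121 + 29) + 331) + 270*(-412/789) = (150 + 331) - 37080/263 = 481 - 37080/263 = 89423/263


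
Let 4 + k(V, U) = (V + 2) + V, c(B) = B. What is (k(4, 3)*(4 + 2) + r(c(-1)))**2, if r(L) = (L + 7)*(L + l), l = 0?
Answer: 900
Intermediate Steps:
k(V, U) = -2 + 2*V (k(V, U) = -4 + ((V + 2) + V) = -4 + ((2 + V) + V) = -4 + (2 + 2*V) = -2 + 2*V)
r(L) = L*(7 + L) (r(L) = (L + 7)*(L + 0) = (7 + L)*L = L*(7 + L))
(k(4, 3)*(4 + 2) + r(c(-1)))**2 = ((-2 + 2*4)*(4 + 2) - (7 - 1))**2 = ((-2 + 8)*6 - 1*6)**2 = (6*6 - 6)**2 = (36 - 6)**2 = 30**2 = 900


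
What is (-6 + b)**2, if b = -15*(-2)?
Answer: 576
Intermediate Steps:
b = 30
(-6 + b)**2 = (-6 + 30)**2 = 24**2 = 576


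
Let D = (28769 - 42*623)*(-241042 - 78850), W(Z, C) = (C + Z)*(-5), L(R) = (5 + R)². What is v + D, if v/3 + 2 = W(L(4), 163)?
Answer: -832682542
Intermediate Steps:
W(Z, C) = -5*C - 5*Z
v = -3666 (v = -6 + 3*(-5*163 - 5*(5 + 4)²) = -6 + 3*(-815 - 5*9²) = -6 + 3*(-815 - 5*81) = -6 + 3*(-815 - 405) = -6 + 3*(-1220) = -6 - 3660 = -3666)
D = -832678876 (D = (28769 - 26166)*(-319892) = 2603*(-319892) = -832678876)
v + D = -3666 - 832678876 = -832682542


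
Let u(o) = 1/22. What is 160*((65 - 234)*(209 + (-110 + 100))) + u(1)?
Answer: -118381119/22 ≈ -5.3810e+6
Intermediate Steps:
u(o) = 1/22
160*((65 - 234)*(209 + (-110 + 100))) + u(1) = 160*((65 - 234)*(209 + (-110 + 100))) + 1/22 = 160*(-169*(209 - 10)) + 1/22 = 160*(-169*199) + 1/22 = 160*(-33631) + 1/22 = -5380960 + 1/22 = -118381119/22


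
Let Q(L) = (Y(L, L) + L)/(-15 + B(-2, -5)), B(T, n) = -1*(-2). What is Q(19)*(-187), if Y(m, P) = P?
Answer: 7106/13 ≈ 546.62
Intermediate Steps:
B(T, n) = 2
Q(L) = -2*L/13 (Q(L) = (L + L)/(-15 + 2) = (2*L)/(-13) = (2*L)*(-1/13) = -2*L/13)
Q(19)*(-187) = -2/13*19*(-187) = -38/13*(-187) = 7106/13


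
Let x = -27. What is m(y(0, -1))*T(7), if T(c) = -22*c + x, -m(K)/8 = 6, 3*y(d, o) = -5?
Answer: 8688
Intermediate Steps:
y(d, o) = -5/3 (y(d, o) = (1/3)*(-5) = -5/3)
m(K) = -48 (m(K) = -8*6 = -48)
T(c) = -27 - 22*c (T(c) = -22*c - 27 = -27 - 22*c)
m(y(0, -1))*T(7) = -48*(-27 - 22*7) = -48*(-27 - 154) = -48*(-181) = 8688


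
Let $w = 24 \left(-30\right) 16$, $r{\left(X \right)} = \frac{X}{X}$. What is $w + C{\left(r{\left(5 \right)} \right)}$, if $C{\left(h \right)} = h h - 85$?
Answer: $-11604$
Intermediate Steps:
$r{\left(X \right)} = 1$
$w = -11520$ ($w = \left(-720\right) 16 = -11520$)
$C{\left(h \right)} = -85 + h^{2}$ ($C{\left(h \right)} = h^{2} - 85 = -85 + h^{2}$)
$w + C{\left(r{\left(5 \right)} \right)} = -11520 - \left(85 - 1^{2}\right) = -11520 + \left(-85 + 1\right) = -11520 - 84 = -11604$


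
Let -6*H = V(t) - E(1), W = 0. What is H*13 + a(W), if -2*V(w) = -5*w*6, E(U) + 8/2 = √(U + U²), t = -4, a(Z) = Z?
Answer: 364/3 + 13*√2/6 ≈ 124.40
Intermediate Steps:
E(U) = -4 + √(U + U²)
V(w) = 15*w (V(w) = -(-5*w)*6/2 = -(-15)*w = 15*w)
H = 28/3 + √2/6 (H = -(15*(-4) - (-4 + √(1*(1 + 1))))/6 = -(-60 - (-4 + √(1*2)))/6 = -(-60 - (-4 + √2))/6 = -(-60 + (4 - √2))/6 = -(-56 - √2)/6 = 28/3 + √2/6 ≈ 9.5690)
H*13 + a(W) = (28/3 + √2/6)*13 + 0 = (364/3 + 13*√2/6) + 0 = 364/3 + 13*√2/6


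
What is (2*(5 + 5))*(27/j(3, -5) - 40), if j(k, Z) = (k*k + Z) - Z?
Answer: -740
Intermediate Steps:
j(k, Z) = k² (j(k, Z) = (k² + Z) - Z = (Z + k²) - Z = k²)
(2*(5 + 5))*(27/j(3, -5) - 40) = (2*(5 + 5))*(27/(3²) - 40) = (2*10)*(27/9 - 40) = 20*(27*(⅑) - 40) = 20*(3 - 40) = 20*(-37) = -740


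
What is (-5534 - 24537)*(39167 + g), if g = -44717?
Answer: 166894050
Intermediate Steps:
(-5534 - 24537)*(39167 + g) = (-5534 - 24537)*(39167 - 44717) = -30071*(-5550) = 166894050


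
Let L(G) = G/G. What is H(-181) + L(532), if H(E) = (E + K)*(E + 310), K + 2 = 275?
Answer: 11869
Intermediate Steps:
K = 273 (K = -2 + 275 = 273)
L(G) = 1
H(E) = (273 + E)*(310 + E) (H(E) = (E + 273)*(E + 310) = (273 + E)*(310 + E))
H(-181) + L(532) = (84630 + (-181)² + 583*(-181)) + 1 = (84630 + 32761 - 105523) + 1 = 11868 + 1 = 11869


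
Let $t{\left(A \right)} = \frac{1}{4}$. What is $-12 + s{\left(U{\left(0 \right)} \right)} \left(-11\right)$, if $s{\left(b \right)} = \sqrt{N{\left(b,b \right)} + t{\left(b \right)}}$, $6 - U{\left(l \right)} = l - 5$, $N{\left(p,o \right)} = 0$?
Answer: $- \frac{35}{2} \approx -17.5$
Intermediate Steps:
$t{\left(A \right)} = \frac{1}{4}$
$U{\left(l \right)} = 11 - l$ ($U{\left(l \right)} = 6 - \left(l - 5\right) = 6 - \left(-5 + l\right) = 11 - l$)
$s{\left(b \right)} = \frac{1}{2}$ ($s{\left(b \right)} = \sqrt{0 + \frac{1}{4}} = \sqrt{\frac{1}{4}} = \frac{1}{2}$)
$-12 + s{\left(U{\left(0 \right)} \right)} \left(-11\right) = -12 + \frac{1}{2} \left(-11\right) = -12 - \frac{11}{2} = - \frac{35}{2}$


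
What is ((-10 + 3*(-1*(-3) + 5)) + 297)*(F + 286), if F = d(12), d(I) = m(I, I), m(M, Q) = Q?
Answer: 92678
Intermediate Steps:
d(I) = I
F = 12
((-10 + 3*(-1*(-3) + 5)) + 297)*(F + 286) = ((-10 + 3*(-1*(-3) + 5)) + 297)*(12 + 286) = ((-10 + 3*(3 + 5)) + 297)*298 = ((-10 + 3*8) + 297)*298 = ((-10 + 24) + 297)*298 = (14 + 297)*298 = 311*298 = 92678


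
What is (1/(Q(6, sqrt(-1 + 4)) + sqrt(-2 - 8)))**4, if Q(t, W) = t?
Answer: (6 + I*sqrt(10))**(-4) ≈ -0.00017063 - 0.00044071*I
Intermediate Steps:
(1/(Q(6, sqrt(-1 + 4)) + sqrt(-2 - 8)))**4 = (1/(6 + sqrt(-2 - 8)))**4 = (1/(6 + sqrt(-10)))**4 = (1/(6 + I*sqrt(10)))**4 = (6 + I*sqrt(10))**(-4)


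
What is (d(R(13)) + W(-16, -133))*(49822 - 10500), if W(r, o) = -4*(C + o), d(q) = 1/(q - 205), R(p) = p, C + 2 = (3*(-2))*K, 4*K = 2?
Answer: 2083731763/96 ≈ 2.1706e+7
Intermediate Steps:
K = 1/2 (K = (1/4)*2 = 1/2 ≈ 0.50000)
C = -5 (C = -2 + (3*(-2))*(1/2) = -2 - 6*1/2 = -2 - 3 = -5)
d(q) = 1/(-205 + q)
W(r, o) = 20 - 4*o (W(r, o) = -4*(-5 + o) = 20 - 4*o)
(d(R(13)) + W(-16, -133))*(49822 - 10500) = (1/(-205 + 13) + (20 - 4*(-133)))*(49822 - 10500) = (1/(-192) + (20 + 532))*39322 = (-1/192 + 552)*39322 = (105983/192)*39322 = 2083731763/96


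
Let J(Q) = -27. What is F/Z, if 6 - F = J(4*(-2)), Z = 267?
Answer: 11/89 ≈ 0.12360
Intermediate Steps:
F = 33 (F = 6 - 1*(-27) = 6 + 27 = 33)
F/Z = 33/267 = 33*(1/267) = 11/89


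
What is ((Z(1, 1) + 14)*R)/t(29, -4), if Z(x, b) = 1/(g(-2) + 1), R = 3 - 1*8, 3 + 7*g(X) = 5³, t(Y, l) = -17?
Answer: 9065/2193 ≈ 4.1336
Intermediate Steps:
g(X) = 122/7 (g(X) = -3/7 + (⅐)*5³ = -3/7 + (⅐)*125 = -3/7 + 125/7 = 122/7)
R = -5 (R = 3 - 8 = -5)
Z(x, b) = 7/129 (Z(x, b) = 1/(122/7 + 1) = 1/(129/7) = 7/129)
((Z(1, 1) + 14)*R)/t(29, -4) = ((7/129 + 14)*(-5))/(-17) = ((1813/129)*(-5))*(-1/17) = -9065/129*(-1/17) = 9065/2193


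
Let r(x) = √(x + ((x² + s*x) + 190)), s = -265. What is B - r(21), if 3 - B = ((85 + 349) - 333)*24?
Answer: -2421 - 17*I*√17 ≈ -2421.0 - 70.093*I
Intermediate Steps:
B = -2421 (B = 3 - ((85 + 349) - 333)*24 = 3 - (434 - 333)*24 = 3 - 101*24 = 3 - 1*2424 = 3 - 2424 = -2421)
r(x) = √(190 + x² - 264*x) (r(x) = √(x + ((x² - 265*x) + 190)) = √(x + (190 + x² - 265*x)) = √(190 + x² - 264*x))
B - r(21) = -2421 - √(190 + 21² - 264*21) = -2421 - √(190 + 441 - 5544) = -2421 - √(-4913) = -2421 - 17*I*√17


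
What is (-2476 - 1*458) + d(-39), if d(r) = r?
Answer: -2973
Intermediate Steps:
(-2476 - 1*458) + d(-39) = (-2476 - 1*458) - 39 = (-2476 - 458) - 39 = -2934 - 39 = -2973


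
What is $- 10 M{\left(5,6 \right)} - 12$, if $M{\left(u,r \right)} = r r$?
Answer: $-372$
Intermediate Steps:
$M{\left(u,r \right)} = r^{2}$
$- 10 M{\left(5,6 \right)} - 12 = - 10 \cdot 6^{2} - 12 = \left(-10\right) 36 - 12 = -360 - 12 = -372$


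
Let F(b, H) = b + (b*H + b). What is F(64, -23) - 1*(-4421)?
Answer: 3077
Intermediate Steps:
F(b, H) = 2*b + H*b (F(b, H) = b + (H*b + b) = b + (b + H*b) = 2*b + H*b)
F(64, -23) - 1*(-4421) = 64*(2 - 23) - 1*(-4421) = 64*(-21) + 4421 = -1344 + 4421 = 3077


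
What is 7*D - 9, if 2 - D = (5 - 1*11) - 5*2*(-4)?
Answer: -233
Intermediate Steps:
D = -32 (D = 2 - ((5 - 1*11) - 5*2*(-4)) = 2 - ((5 - 11) - 10*(-4)) = 2 - (-6 - 1*(-40)) = 2 - (-6 + 40) = 2 - 1*34 = 2 - 34 = -32)
7*D - 9 = 7*(-32) - 9 = -224 - 9 = -233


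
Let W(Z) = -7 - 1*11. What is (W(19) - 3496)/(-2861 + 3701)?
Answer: -251/60 ≈ -4.1833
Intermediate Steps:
W(Z) = -18 (W(Z) = -7 - 11 = -18)
(W(19) - 3496)/(-2861 + 3701) = (-18 - 3496)/(-2861 + 3701) = -3514/840 = -3514*1/840 = -251/60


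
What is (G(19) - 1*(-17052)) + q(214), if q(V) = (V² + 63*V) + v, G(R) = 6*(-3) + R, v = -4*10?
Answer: 76291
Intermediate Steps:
v = -40
G(R) = -18 + R
q(V) = -40 + V² + 63*V (q(V) = (V² + 63*V) - 40 = -40 + V² + 63*V)
(G(19) - 1*(-17052)) + q(214) = ((-18 + 19) - 1*(-17052)) + (-40 + 214² + 63*214) = (1 + 17052) + (-40 + 45796 + 13482) = 17053 + 59238 = 76291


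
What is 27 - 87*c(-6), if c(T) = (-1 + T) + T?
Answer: 1158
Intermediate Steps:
c(T) = -1 + 2*T
27 - 87*c(-6) = 27 - 87*(-1 + 2*(-6)) = 27 - 87*(-1 - 12) = 27 - 87*(-13) = 27 + 1131 = 1158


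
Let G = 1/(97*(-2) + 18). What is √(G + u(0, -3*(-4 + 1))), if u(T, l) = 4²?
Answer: √30965/44 ≈ 3.9993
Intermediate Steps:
u(T, l) = 16
G = -1/176 (G = 1/(-194 + 18) = 1/(-176) = -1/176 ≈ -0.0056818)
√(G + u(0, -3*(-4 + 1))) = √(-1/176 + 16) = √(2815/176) = √30965/44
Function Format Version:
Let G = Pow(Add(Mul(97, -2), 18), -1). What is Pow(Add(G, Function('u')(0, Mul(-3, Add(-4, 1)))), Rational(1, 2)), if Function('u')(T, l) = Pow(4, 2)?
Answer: Mul(Rational(1, 44), Pow(30965, Rational(1, 2))) ≈ 3.9993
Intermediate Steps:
Function('u')(T, l) = 16
G = Rational(-1, 176) (G = Pow(Add(-194, 18), -1) = Pow(-176, -1) = Rational(-1, 176) ≈ -0.0056818)
Pow(Add(G, Function('u')(0, Mul(-3, Add(-4, 1)))), Rational(1, 2)) = Pow(Add(Rational(-1, 176), 16), Rational(1, 2)) = Pow(Rational(2815, 176), Rational(1, 2)) = Mul(Rational(1, 44), Pow(30965, Rational(1, 2)))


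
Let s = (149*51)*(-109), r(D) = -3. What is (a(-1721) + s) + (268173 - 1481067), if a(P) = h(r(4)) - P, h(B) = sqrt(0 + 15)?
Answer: -2039464 + sqrt(15) ≈ -2.0395e+6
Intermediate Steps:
s = -828291 (s = 7599*(-109) = -828291)
h(B) = sqrt(15)
a(P) = sqrt(15) - P
(a(-1721) + s) + (268173 - 1481067) = ((sqrt(15) - 1*(-1721)) - 828291) + (268173 - 1481067) = ((sqrt(15) + 1721) - 828291) - 1212894 = ((1721 + sqrt(15)) - 828291) - 1212894 = (-826570 + sqrt(15)) - 1212894 = -2039464 + sqrt(15)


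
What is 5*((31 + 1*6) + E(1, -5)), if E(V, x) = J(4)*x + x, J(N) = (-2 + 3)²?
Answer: 135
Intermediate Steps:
J(N) = 1 (J(N) = 1² = 1)
E(V, x) = 2*x (E(V, x) = 1*x + x = x + x = 2*x)
5*((31 + 1*6) + E(1, -5)) = 5*((31 + 1*6) + 2*(-5)) = 5*((31 + 6) - 10) = 5*(37 - 10) = 5*27 = 135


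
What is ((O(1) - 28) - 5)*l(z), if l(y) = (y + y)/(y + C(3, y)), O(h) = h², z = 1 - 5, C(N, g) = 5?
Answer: 256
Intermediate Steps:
z = -4
l(y) = 2*y/(5 + y) (l(y) = (y + y)/(y + 5) = (2*y)/(5 + y) = 2*y/(5 + y))
((O(1) - 28) - 5)*l(z) = ((1² - 28) - 5)*(2*(-4)/(5 - 4)) = ((1 - 28) - 1*5)*(2*(-4)/1) = (-27 - 5)*(2*(-4)*1) = -32*(-8) = 256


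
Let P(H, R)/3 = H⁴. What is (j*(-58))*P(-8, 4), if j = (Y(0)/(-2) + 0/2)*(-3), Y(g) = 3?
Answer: -3207168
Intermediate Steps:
j = 9/2 (j = (3/(-2) + 0/2)*(-3) = (3*(-½) + 0*(½))*(-3) = (-3/2 + 0)*(-3) = -3/2*(-3) = 9/2 ≈ 4.5000)
P(H, R) = 3*H⁴
(j*(-58))*P(-8, 4) = ((9/2)*(-58))*(3*(-8)⁴) = -783*4096 = -261*12288 = -3207168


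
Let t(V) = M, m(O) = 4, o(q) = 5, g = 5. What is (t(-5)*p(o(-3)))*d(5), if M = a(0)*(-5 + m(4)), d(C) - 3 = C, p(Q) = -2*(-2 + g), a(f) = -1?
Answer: -48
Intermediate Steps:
p(Q) = -6 (p(Q) = -2*(-2 + 5) = -2*3 = -6)
d(C) = 3 + C
M = 1 (M = -(-5 + 4) = -1*(-1) = 1)
t(V) = 1
(t(-5)*p(o(-3)))*d(5) = (1*(-6))*(3 + 5) = -6*8 = -48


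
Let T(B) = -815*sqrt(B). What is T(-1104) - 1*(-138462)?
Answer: 138462 - 3260*I*sqrt(69) ≈ 1.3846e+5 - 27080.0*I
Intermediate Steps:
T(-1104) - 1*(-138462) = -3260*I*sqrt(69) - 1*(-138462) = -3260*I*sqrt(69) + 138462 = 138462 - 3260*I*sqrt(69)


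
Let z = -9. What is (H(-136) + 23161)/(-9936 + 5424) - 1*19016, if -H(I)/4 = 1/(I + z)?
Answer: -12444386189/654240 ≈ -19021.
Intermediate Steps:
H(I) = -4/(-9 + I) (H(I) = -4/(I - 9) = -4/(-9 + I))
(H(-136) + 23161)/(-9936 + 5424) - 1*19016 = (-4/(-9 - 136) + 23161)/(-9936 + 5424) - 1*19016 = (-4/(-145) + 23161)/(-4512) - 19016 = (-4*(-1/145) + 23161)*(-1/4512) - 19016 = (4/145 + 23161)*(-1/4512) - 19016 = (3358349/145)*(-1/4512) - 19016 = -3358349/654240 - 19016 = -12444386189/654240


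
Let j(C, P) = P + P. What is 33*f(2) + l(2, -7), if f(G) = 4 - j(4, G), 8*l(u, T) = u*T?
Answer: -7/4 ≈ -1.7500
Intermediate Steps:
l(u, T) = T*u/8 (l(u, T) = (u*T)/8 = (T*u)/8 = T*u/8)
j(C, P) = 2*P
f(G) = 4 - 2*G
33*f(2) + l(2, -7) = 33*(4 - 2*2) + (⅛)*(-7)*2 = 33*(4 - 4) - 7/4 = 33*0 - 7/4 = 0 - 7/4 = -7/4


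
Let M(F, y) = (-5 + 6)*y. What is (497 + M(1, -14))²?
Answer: 233289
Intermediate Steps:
M(F, y) = y (M(F, y) = 1*y = y)
(497 + M(1, -14))² = (497 - 14)² = 483² = 233289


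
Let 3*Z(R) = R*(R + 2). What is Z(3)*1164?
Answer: 5820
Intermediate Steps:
Z(R) = R*(2 + R)/3 (Z(R) = (R*(R + 2))/3 = (R*(2 + R))/3 = R*(2 + R)/3)
Z(3)*1164 = ((⅓)*3*(2 + 3))*1164 = ((⅓)*3*5)*1164 = 5*1164 = 5820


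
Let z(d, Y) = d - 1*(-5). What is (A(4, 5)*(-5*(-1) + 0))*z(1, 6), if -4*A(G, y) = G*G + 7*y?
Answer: -765/2 ≈ -382.50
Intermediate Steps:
z(d, Y) = 5 + d (z(d, Y) = d + 5 = 5 + d)
A(G, y) = -7*y/4 - G²/4 (A(G, y) = -(G*G + 7*y)/4 = -(G² + 7*y)/4 = -7*y/4 - G²/4)
(A(4, 5)*(-5*(-1) + 0))*z(1, 6) = ((-7/4*5 - ¼*4²)*(-5*(-1) + 0))*(5 + 1) = ((-35/4 - ¼*16)*(5 + 0))*6 = ((-35/4 - 4)*5)*6 = -51/4*5*6 = -255/4*6 = -765/2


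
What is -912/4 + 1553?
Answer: 1325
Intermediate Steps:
-912/4 + 1553 = (1/4)*(-912) + 1553 = -228 + 1553 = 1325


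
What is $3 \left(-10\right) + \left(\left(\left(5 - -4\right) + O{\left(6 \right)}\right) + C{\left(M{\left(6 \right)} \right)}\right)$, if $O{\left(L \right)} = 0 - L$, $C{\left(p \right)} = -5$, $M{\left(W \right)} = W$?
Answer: $-32$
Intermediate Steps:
$O{\left(L \right)} = - L$
$3 \left(-10\right) + \left(\left(\left(5 - -4\right) + O{\left(6 \right)}\right) + C{\left(M{\left(6 \right)} \right)}\right) = 3 \left(-10\right) + \left(\left(\left(5 - -4\right) - 6\right) - 5\right) = -30 + \left(\left(\left(5 + 4\right) - 6\right) - 5\right) = -30 + \left(\left(9 - 6\right) - 5\right) = -30 + \left(3 - 5\right) = -30 - 2 = -32$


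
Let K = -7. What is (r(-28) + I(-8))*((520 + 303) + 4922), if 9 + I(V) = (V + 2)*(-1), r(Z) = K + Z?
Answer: -218310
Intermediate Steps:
r(Z) = -7 + Z
I(V) = -11 - V (I(V) = -9 + (V + 2)*(-1) = -9 + (2 + V)*(-1) = -9 + (-2 - V) = -11 - V)
(r(-28) + I(-8))*((520 + 303) + 4922) = ((-7 - 28) + (-11 - 1*(-8)))*((520 + 303) + 4922) = (-35 + (-11 + 8))*(823 + 4922) = (-35 - 3)*5745 = -38*5745 = -218310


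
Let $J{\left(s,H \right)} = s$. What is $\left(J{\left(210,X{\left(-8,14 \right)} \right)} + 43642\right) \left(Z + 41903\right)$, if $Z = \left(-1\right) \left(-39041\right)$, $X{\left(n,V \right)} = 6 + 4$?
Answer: $3549556288$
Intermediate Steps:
$X{\left(n,V \right)} = 10$
$Z = 39041$
$\left(J{\left(210,X{\left(-8,14 \right)} \right)} + 43642\right) \left(Z + 41903\right) = \left(210 + 43642\right) \left(39041 + 41903\right) = 43852 \cdot 80944 = 3549556288$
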